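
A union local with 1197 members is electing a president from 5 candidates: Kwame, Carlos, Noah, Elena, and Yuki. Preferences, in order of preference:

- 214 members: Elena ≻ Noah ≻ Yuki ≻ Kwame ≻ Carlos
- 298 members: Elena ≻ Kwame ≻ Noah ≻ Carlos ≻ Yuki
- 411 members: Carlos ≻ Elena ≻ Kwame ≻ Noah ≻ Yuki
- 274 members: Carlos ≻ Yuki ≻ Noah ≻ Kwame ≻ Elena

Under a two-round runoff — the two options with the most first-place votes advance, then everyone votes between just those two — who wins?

Carlos

Round 1 first-place votes: Kwame 0, Carlos 685, Noah 0, Elena 512, Yuki 0.
Carlos and Elena advance.
Runoff: Carlos is preferred to Elena by 685 voters; Elena by 512.
Carlos wins the runoff.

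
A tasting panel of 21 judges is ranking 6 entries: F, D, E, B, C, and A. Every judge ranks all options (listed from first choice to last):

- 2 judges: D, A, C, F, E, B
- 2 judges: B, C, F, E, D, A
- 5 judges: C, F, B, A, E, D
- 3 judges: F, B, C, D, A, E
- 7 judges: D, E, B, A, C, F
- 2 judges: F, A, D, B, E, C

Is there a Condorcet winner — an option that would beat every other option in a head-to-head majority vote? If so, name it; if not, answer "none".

Checking pairwise contests:
C beats F 16–5.
F beats D 12–9.
F beats E 14–7.
F beats B 12–9.
D beats C 11–10.
F beats A 12–9.
Every option loses at least one head-to-head, so there is no Condorcet winner.

none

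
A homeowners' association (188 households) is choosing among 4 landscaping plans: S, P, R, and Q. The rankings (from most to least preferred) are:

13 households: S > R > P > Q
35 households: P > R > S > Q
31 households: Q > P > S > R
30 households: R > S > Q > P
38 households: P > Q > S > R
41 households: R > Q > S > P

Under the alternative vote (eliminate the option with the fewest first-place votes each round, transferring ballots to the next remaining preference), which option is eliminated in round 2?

Round 1: S 13, P 73, R 71, Q 31. Eliminate S.
Round 2: P 73, R 84, Q 31. Eliminate Q.

Q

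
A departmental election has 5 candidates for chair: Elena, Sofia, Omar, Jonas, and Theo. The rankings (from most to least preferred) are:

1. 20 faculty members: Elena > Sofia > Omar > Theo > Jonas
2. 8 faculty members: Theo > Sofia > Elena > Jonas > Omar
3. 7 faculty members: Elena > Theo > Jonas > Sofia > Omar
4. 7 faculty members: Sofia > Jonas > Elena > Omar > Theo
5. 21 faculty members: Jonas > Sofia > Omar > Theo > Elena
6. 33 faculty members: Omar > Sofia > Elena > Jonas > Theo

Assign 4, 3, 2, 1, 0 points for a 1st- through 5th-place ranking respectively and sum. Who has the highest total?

Sofia

Elena: 20·4 + 8·2 + 7·4 + 7·2 + 21·0 + 33·2 = 204
Sofia: 20·3 + 8·3 + 7·1 + 7·4 + 21·3 + 33·3 = 281
Omar: 20·2 + 8·0 + 7·0 + 7·1 + 21·2 + 33·4 = 221
Jonas: 20·0 + 8·1 + 7·2 + 7·3 + 21·4 + 33·1 = 160
Theo: 20·1 + 8·4 + 7·3 + 7·0 + 21·1 + 33·0 = 94
Sofia has the highest Borda score (281).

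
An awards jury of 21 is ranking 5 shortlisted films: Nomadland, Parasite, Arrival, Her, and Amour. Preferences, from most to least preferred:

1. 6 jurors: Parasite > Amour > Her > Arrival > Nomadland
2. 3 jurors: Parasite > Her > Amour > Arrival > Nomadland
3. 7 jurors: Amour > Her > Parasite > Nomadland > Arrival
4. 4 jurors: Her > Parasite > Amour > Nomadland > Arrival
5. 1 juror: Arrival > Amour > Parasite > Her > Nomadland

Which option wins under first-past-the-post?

Parasite

First-place votes: Nomadland 0, Parasite 9, Arrival 1, Her 4, Amour 7.
Parasite has the most first-place votes.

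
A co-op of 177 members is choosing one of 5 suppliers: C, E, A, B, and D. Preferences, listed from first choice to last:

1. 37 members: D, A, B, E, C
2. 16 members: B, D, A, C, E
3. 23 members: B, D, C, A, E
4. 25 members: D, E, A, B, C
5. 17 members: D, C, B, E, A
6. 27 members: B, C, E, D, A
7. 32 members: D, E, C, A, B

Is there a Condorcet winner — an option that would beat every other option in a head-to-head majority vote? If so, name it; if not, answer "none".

D

D vs C: 150–27 for D.
D vs E: 150–27 for D.
D vs A: 177–0 for D.
D vs B: 111–66 for D.
D beats every other option head-to-head.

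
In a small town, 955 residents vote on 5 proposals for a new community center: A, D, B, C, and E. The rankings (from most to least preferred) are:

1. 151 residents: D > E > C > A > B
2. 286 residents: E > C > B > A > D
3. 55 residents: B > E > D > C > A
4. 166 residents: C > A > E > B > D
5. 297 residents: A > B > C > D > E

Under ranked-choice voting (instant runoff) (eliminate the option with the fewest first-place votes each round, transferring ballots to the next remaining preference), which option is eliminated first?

Round 1: A 297, D 151, B 55, C 166, E 286. Eliminate B.

B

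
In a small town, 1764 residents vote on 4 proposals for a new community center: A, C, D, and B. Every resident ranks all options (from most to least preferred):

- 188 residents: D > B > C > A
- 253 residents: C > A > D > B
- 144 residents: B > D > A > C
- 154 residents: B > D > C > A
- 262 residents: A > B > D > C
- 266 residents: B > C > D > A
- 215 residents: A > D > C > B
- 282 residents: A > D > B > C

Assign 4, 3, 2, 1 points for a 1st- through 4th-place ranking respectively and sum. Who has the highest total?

D

A: 188·1 + 253·3 + 144·2 + 154·1 + 262·4 + 266·1 + 215·4 + 282·4 = 4691
C: 188·2 + 253·4 + 144·1 + 154·2 + 262·1 + 266·3 + 215·2 + 282·1 = 3612
D: 188·4 + 253·2 + 144·3 + 154·3 + 262·2 + 266·2 + 215·3 + 282·3 = 4699
B: 188·3 + 253·1 + 144·4 + 154·4 + 262·3 + 266·4 + 215·1 + 282·2 = 4638
D has the highest Borda score (4699).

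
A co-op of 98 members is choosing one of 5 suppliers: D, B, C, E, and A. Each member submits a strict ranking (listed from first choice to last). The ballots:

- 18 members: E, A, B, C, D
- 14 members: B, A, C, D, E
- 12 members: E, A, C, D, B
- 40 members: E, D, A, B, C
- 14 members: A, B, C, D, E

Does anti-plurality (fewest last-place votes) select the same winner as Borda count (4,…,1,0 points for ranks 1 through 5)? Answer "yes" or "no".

no

Anti-plurality — last-place votes: D 18, B 12, C 40, E 28, A 0. Winner: A.
Borda — scores: D 160, B 174, C 98, E 280, A 268. Winner: E.
The two methods disagree.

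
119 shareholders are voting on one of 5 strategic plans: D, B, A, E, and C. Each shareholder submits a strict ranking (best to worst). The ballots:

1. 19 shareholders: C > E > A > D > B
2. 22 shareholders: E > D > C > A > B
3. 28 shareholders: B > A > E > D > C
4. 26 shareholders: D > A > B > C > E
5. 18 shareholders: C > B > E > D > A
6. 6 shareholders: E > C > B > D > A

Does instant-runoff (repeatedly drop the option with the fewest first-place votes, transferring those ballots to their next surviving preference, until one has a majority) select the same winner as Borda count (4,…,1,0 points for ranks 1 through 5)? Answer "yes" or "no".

no

Instant-runoff — R1 D 26, B 28, A 0, E 28, C 37 (A out); R2 D 26, B 28, E 28, C 37 (D out); R3 B 54, E 28, C 37 (E out); R4 B 54, C 65 (C winner). Winner: C.
Borda — scores: D 241, B 230, A 222, E 261, C 236. Winner: E.
The two methods disagree.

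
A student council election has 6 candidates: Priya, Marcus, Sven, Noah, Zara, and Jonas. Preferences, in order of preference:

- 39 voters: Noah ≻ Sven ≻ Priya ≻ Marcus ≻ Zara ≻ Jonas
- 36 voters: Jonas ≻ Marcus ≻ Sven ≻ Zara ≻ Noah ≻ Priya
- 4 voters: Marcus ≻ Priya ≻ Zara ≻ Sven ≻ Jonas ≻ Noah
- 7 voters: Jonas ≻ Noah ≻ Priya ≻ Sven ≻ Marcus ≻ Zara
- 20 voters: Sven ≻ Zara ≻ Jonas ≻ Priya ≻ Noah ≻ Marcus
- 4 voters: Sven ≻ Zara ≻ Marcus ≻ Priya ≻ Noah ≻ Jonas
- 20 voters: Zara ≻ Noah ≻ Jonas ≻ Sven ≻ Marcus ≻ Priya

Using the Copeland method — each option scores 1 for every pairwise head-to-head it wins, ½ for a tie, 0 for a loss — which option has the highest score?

Priya: beats Marcus; loses to Sven, Noah, Zara, and Jonas → score 1.
Marcus: beats Zara; loses to Priya, Sven, Noah, and Jonas → score 1.
Sven: beats Priya, Marcus, Zara, and Jonas; loses to Noah → score 4.
Noah: beats Priya, Marcus, and Sven; loses to Zara and Jonas → score 3.
Zara: beats Priya, Noah, and Jonas; loses to Marcus and Sven → score 3.
Jonas: beats Priya, Marcus, and Noah; loses to Sven and Zara → score 3.
Sven has the best pairwise record.

Sven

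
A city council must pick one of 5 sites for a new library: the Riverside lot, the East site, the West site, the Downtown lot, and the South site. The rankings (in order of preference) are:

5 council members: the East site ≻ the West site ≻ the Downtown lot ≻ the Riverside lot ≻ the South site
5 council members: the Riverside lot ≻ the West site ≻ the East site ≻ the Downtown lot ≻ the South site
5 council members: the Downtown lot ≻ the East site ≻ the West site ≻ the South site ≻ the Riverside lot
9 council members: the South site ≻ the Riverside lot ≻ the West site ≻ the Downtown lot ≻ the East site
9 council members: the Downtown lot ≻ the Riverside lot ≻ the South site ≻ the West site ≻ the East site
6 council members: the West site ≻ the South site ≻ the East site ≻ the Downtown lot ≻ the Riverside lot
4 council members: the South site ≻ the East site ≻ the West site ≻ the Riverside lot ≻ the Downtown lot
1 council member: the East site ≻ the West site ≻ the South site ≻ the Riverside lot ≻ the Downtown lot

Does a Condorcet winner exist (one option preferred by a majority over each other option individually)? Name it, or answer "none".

Checking pairwise contests:
the Downtown lot beats the Riverside lot 25–19.
the Riverside lot beats the East site 23–21.
the Riverside lot beats the West site 23–21.
the West site beats the Downtown lot 30–14.
the Downtown lot beats the South site 24–20.
Every option loses at least one head-to-head, so there is no Condorcet winner.

none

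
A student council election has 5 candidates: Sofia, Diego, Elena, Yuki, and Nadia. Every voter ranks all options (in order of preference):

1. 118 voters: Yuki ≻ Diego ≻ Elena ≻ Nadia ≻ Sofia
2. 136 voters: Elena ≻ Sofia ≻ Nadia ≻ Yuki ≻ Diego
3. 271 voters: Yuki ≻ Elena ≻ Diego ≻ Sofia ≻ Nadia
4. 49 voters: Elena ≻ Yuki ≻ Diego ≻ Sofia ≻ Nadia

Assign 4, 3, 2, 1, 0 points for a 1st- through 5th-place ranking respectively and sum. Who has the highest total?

Yuki

Sofia: 118·0 + 136·3 + 271·1 + 49·1 = 728
Diego: 118·3 + 136·0 + 271·2 + 49·2 = 994
Elena: 118·2 + 136·4 + 271·3 + 49·4 = 1789
Yuki: 118·4 + 136·1 + 271·4 + 49·3 = 1839
Nadia: 118·1 + 136·2 + 271·0 + 49·0 = 390
Yuki has the highest Borda score (1839).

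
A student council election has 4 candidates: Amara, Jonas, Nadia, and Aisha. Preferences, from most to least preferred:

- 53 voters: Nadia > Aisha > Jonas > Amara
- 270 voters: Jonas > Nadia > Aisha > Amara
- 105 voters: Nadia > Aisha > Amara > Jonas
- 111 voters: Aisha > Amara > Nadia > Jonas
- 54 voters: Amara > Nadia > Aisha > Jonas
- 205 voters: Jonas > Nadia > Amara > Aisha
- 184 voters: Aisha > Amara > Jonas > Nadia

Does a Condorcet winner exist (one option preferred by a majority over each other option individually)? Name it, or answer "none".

Checking pairwise contests:
Jonas beats Amara 528–454.
Aisha beats Jonas 507–475.
Jonas beats Nadia 659–323.
Nadia beats Aisha 687–295.
Every option loses at least one head-to-head, so there is no Condorcet winner.

none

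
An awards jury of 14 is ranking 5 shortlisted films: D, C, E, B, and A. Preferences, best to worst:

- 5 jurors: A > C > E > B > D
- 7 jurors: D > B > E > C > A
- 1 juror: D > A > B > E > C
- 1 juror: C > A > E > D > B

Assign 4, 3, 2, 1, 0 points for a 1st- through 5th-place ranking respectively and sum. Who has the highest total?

D: 5·0 + 7·4 + 1·4 + 1·1 = 33
C: 5·3 + 7·1 + 1·0 + 1·4 = 26
E: 5·2 + 7·2 + 1·1 + 1·2 = 27
B: 5·1 + 7·3 + 1·2 + 1·0 = 28
A: 5·4 + 7·0 + 1·3 + 1·3 = 26
D has the highest Borda score (33).

D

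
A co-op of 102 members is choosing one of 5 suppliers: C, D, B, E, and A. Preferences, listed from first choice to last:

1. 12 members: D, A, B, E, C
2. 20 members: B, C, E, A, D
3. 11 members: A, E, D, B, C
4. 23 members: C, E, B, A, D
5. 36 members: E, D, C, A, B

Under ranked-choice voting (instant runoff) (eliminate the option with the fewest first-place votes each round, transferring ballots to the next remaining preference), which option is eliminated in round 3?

C

Round 1: C 23, D 12, B 20, E 36, A 11. Eliminate A.
Round 2: C 23, D 12, B 20, E 47. Eliminate D.
Round 3: C 23, B 32, E 47. Eliminate C.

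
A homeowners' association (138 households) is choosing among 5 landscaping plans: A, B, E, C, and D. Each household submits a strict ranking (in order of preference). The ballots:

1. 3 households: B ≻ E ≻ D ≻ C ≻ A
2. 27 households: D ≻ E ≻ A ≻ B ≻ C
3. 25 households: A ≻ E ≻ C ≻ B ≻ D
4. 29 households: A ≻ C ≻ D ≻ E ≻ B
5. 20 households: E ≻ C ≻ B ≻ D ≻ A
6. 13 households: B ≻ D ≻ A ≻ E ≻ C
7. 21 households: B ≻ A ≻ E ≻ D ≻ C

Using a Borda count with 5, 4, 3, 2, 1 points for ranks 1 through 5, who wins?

A

A: 3·1 + 27·3 + 25·5 + 29·5 + 20·1 + 13·3 + 21·4 = 497
B: 3·5 + 27·2 + 25·2 + 29·1 + 20·3 + 13·5 + 21·5 = 378
E: 3·4 + 27·4 + 25·4 + 29·2 + 20·5 + 13·2 + 21·3 = 467
C: 3·2 + 27·1 + 25·3 + 29·4 + 20·4 + 13·1 + 21·1 = 338
D: 3·3 + 27·5 + 25·1 + 29·3 + 20·2 + 13·4 + 21·2 = 390
A has the highest Borda score (497).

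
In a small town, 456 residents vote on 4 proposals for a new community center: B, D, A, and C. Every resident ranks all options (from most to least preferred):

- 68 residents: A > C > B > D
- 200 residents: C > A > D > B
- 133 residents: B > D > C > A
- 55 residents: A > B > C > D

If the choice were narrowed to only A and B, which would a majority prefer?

Voters preferring A to B: 323; preferring B to A: 133.
A wins the head-to-head.

A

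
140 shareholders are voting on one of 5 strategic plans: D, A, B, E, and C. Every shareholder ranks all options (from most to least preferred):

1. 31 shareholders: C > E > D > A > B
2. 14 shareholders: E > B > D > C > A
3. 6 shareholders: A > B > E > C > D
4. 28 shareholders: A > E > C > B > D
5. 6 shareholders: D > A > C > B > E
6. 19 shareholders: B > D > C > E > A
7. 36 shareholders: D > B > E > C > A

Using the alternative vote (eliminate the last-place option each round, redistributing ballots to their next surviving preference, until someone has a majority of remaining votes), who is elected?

Round 1: D 42, A 34, B 19, E 14, C 31. Eliminate E.
Round 2: D 42, A 34, B 33, C 31. Eliminate C.
Round 3: D 73, A 34, B 33. D has a majority.

D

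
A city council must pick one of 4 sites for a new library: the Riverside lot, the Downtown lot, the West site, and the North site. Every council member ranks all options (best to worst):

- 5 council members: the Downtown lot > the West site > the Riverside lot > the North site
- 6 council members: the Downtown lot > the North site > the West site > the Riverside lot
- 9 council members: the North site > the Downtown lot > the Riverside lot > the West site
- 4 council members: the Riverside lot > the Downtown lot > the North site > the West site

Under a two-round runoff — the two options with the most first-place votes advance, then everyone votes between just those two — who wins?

Round 1 first-place votes: the Riverside lot 4, the Downtown lot 11, the West site 0, the North site 9.
the Downtown lot and the North site advance.
Runoff: the Downtown lot is preferred to the North site by 15 voters; the North site by 9.
the Downtown lot wins the runoff.

the Downtown lot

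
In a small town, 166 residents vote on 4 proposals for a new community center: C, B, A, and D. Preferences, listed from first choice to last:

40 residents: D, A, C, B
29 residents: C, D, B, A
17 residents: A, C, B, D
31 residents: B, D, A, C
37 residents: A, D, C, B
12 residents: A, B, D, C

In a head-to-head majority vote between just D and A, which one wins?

D

Voters preferring D to A: 100; preferring A to D: 66.
D wins the head-to-head.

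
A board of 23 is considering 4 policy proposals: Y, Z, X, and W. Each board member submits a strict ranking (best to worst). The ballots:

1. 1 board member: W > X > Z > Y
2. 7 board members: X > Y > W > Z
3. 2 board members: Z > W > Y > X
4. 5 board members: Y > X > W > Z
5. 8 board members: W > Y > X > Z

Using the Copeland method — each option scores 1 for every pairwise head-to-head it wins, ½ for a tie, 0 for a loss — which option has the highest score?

Y

Y: beats Z, X, and W → score 3.
Z: loses to Y, X, and W → score 0.
X: beats Z and W; loses to Y → score 2.
W: beats Z; loses to Y and X → score 1.
Y has the best pairwise record.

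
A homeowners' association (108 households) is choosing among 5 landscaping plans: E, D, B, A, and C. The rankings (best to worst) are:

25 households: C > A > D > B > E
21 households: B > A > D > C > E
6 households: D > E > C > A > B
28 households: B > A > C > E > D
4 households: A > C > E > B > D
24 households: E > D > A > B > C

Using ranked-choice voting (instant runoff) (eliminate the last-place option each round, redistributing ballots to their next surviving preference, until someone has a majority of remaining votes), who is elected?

B

Round 1: E 24, D 6, B 49, A 4, C 25. Eliminate A.
Round 2: E 24, D 6, B 49, C 29. Eliminate D.
Round 3: E 30, B 49, C 29. Eliminate C.
Round 4: E 34, B 74. B has a majority.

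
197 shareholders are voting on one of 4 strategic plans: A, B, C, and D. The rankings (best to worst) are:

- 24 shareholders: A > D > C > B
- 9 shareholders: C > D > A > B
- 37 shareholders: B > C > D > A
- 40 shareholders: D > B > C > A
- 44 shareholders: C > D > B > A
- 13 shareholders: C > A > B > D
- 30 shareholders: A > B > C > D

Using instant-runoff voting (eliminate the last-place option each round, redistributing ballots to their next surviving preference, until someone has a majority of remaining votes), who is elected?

C

Round 1: A 54, B 37, C 66, D 40. Eliminate B.
Round 2: A 54, C 103, D 40. C has a majority.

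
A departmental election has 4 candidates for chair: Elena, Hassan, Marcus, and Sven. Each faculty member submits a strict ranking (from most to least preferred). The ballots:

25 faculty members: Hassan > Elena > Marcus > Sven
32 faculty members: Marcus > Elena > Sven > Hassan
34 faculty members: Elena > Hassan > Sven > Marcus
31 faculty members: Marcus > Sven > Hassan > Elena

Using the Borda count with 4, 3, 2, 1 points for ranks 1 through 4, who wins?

Elena

Elena: 25·3 + 32·3 + 34·4 + 31·1 = 338
Hassan: 25·4 + 32·1 + 34·3 + 31·2 = 296
Marcus: 25·2 + 32·4 + 34·1 + 31·4 = 336
Sven: 25·1 + 32·2 + 34·2 + 31·3 = 250
Elena has the highest Borda score (338).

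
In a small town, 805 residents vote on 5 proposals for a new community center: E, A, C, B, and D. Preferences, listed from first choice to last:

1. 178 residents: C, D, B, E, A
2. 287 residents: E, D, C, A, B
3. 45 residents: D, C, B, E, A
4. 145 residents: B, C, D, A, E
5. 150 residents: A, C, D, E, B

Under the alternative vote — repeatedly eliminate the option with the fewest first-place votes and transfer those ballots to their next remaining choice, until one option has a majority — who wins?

Round 1: E 287, A 150, C 178, B 145, D 45. Eliminate D.
Round 2: E 287, A 150, C 223, B 145. Eliminate B.
Round 3: E 287, A 150, C 368. Eliminate A.
Round 4: E 287, C 518. C has a majority.

C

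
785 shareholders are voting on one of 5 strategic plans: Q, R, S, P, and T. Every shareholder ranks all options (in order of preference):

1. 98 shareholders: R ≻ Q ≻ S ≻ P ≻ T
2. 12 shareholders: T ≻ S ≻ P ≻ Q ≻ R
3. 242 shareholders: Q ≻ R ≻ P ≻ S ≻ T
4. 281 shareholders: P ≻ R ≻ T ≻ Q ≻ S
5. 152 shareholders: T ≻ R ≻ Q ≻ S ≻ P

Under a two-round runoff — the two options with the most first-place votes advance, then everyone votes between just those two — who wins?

Round 1 first-place votes: Q 242, R 98, S 0, P 281, T 164.
P and Q advance.
Runoff: P is preferred to Q by 293 voters; Q by 492.
Q wins the runoff.

Q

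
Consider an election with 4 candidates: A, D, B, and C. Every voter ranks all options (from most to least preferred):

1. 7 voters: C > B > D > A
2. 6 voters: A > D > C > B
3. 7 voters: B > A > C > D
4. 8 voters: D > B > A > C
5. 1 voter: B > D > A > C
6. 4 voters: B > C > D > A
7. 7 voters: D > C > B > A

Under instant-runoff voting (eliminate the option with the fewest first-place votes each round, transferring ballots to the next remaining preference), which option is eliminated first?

Round 1: A 6, D 15, B 12, C 7. Eliminate A.

A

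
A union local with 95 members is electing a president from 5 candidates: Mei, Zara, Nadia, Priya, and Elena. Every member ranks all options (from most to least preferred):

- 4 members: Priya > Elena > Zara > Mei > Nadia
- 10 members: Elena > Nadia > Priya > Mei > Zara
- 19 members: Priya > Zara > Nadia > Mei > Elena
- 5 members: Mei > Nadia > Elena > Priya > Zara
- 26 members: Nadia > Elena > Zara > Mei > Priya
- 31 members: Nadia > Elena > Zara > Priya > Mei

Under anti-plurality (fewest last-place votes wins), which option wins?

Nadia

Last-place votes: Mei 31, Zara 15, Nadia 4, Priya 26, Elena 19.
Nadia is ranked last by the fewest voters, so Nadia wins.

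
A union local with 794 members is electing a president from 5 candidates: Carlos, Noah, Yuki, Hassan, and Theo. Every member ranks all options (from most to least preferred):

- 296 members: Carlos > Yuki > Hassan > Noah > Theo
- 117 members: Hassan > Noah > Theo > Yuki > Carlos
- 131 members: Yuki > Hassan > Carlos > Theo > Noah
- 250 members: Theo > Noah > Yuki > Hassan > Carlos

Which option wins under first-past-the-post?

Carlos

First-place votes: Carlos 296, Noah 0, Yuki 131, Hassan 117, Theo 250.
Carlos has the most first-place votes.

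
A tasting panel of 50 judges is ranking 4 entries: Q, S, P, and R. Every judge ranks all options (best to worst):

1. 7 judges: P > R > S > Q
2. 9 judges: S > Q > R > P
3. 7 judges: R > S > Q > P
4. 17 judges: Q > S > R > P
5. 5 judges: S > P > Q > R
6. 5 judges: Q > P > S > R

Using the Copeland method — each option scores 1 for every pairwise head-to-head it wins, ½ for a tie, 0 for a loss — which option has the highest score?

Q: beats P and R; loses to S → score 2.
S: beats Q, P, and R → score 3.
P: loses to Q, S, and R → score 0.
R: beats P; loses to Q and S → score 1.
S has the best pairwise record.

S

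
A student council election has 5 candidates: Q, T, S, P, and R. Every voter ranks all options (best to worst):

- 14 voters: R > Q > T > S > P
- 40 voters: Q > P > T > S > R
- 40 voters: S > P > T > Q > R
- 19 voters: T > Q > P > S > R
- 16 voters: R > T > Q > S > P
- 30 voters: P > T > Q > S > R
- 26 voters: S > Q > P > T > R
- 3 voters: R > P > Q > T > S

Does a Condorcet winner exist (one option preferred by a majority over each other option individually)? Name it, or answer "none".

none

Checking pairwise contests:
T beats Q 105–83.
P beats T 139–49.
Q beats S 122–66.
Q beats P 115–73.
Q beats R 155–33.
Every option loses at least one head-to-head, so there is no Condorcet winner.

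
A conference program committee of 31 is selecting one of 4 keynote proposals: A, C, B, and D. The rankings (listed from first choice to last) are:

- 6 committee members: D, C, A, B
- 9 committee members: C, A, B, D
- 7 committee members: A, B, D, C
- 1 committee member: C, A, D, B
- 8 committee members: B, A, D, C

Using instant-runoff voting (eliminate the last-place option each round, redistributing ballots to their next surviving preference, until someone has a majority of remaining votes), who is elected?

C

Round 1: A 7, C 10, B 8, D 6. Eliminate D.
Round 2: A 7, C 16, B 8. C has a majority.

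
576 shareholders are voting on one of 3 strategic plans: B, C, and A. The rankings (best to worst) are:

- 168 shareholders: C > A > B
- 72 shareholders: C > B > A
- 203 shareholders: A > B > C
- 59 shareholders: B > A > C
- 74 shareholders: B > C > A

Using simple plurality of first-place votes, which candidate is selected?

C

First-place votes: B 133, C 240, A 203.
C has the most first-place votes.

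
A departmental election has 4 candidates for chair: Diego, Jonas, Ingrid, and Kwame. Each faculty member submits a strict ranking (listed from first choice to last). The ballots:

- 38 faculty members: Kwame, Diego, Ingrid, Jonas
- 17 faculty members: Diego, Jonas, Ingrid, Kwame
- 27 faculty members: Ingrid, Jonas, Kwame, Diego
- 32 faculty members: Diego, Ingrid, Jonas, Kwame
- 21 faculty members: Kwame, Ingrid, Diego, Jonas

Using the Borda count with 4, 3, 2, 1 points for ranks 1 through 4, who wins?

Diego: 38·3 + 17·4 + 27·1 + 32·4 + 21·2 = 379
Jonas: 38·1 + 17·3 + 27·3 + 32·2 + 21·1 = 255
Ingrid: 38·2 + 17·2 + 27·4 + 32·3 + 21·3 = 377
Kwame: 38·4 + 17·1 + 27·2 + 32·1 + 21·4 = 339
Diego has the highest Borda score (379).

Diego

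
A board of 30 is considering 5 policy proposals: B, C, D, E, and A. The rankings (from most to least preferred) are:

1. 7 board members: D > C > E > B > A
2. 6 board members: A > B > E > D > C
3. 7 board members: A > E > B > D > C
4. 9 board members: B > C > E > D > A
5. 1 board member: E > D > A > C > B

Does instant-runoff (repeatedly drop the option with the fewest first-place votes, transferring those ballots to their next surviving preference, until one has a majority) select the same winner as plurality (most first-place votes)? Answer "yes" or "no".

no

Instant-runoff — R1 B 9, C 0, D 7, E 1, A 13 (C out); R2 B 9, D 7, E 1, A 13 (E out); R3 B 9, D 8, A 13 (D out); R4 B 16, A 14 (B winner). Winner: B.
Plurality — first-place votes: B 9, C 0, D 7, E 1, A 13. Winner: A.
The two methods disagree.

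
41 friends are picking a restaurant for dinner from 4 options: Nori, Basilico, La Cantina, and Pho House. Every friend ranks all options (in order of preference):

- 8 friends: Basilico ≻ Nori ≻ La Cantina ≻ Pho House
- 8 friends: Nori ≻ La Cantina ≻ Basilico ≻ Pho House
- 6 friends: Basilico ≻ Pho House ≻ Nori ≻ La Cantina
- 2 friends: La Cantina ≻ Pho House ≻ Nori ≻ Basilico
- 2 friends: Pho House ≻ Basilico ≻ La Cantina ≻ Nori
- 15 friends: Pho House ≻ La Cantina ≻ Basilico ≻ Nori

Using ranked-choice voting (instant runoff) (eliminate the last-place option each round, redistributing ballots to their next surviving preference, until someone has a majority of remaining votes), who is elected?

Round 1: Nori 8, Basilico 14, La Cantina 2, Pho House 17. Eliminate La Cantina.
Round 2: Nori 8, Basilico 14, Pho House 19. Eliminate Nori.
Round 3: Basilico 22, Pho House 19. Basilico has a majority.

Basilico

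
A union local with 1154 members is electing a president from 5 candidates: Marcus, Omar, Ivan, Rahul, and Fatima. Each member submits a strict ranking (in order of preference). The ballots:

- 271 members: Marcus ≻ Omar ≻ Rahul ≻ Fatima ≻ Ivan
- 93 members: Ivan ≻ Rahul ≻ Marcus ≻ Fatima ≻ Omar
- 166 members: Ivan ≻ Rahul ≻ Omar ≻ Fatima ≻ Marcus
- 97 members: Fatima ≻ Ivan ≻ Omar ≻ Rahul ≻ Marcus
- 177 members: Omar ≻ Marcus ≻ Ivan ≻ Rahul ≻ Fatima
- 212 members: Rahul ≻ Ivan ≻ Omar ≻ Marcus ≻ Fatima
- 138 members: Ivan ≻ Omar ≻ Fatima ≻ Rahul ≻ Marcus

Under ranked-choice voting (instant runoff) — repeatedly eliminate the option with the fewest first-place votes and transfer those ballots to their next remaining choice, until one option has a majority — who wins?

Round 1: Marcus 271, Omar 177, Ivan 397, Rahul 212, Fatima 97. Eliminate Fatima.
Round 2: Marcus 271, Omar 177, Ivan 494, Rahul 212. Eliminate Omar.
Round 3: Marcus 448, Ivan 494, Rahul 212. Eliminate Rahul.
Round 4: Marcus 448, Ivan 706. Ivan has a majority.

Ivan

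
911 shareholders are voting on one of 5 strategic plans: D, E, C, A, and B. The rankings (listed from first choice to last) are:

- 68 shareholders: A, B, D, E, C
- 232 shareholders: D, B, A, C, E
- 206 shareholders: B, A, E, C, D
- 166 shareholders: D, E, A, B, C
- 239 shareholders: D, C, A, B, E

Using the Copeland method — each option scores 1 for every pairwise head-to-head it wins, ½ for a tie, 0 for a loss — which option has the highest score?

D: beats E, C, A, and B → score 4.
E: loses to D, C, A, and B → score 0.
C: beats E; loses to D, A, and B → score 1.
A: beats E, C, and B; loses to D → score 3.
B: beats E and C; loses to D and A → score 2.
D has the best pairwise record.

D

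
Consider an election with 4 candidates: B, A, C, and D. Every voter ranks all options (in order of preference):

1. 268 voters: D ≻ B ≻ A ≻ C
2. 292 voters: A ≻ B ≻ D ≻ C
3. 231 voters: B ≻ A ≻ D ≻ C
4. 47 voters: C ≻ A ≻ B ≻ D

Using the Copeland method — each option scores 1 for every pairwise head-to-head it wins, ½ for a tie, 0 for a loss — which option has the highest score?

B: beats A, C, and D → score 3.
A: beats C and D; loses to B → score 2.
C: loses to B, A, and D → score 0.
D: beats C; loses to B and A → score 1.
B has the best pairwise record.

B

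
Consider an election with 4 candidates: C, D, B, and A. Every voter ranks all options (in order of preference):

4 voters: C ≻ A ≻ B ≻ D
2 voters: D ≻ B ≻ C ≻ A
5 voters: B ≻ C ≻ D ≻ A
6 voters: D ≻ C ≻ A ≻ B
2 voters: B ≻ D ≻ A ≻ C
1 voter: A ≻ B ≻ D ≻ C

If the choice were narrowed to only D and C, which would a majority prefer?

Voters preferring D to C: 11; preferring C to D: 9.
D wins the head-to-head.

D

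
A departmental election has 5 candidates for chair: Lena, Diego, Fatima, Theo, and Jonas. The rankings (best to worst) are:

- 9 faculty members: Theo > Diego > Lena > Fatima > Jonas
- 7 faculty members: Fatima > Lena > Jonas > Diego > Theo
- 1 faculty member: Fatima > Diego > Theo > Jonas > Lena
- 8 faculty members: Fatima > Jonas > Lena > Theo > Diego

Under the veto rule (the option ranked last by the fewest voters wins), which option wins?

Fatima

Last-place votes: Lena 1, Diego 8, Fatima 0, Theo 7, Jonas 9.
Fatima is ranked last by the fewest voters, so Fatima wins.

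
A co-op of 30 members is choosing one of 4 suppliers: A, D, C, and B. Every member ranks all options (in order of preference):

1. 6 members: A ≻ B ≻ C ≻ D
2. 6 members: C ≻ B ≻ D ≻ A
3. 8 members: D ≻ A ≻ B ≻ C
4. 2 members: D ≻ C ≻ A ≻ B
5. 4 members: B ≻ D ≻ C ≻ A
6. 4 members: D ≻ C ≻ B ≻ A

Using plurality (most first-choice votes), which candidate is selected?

D

First-place votes: A 6, D 14, C 6, B 4.
D has the most first-place votes.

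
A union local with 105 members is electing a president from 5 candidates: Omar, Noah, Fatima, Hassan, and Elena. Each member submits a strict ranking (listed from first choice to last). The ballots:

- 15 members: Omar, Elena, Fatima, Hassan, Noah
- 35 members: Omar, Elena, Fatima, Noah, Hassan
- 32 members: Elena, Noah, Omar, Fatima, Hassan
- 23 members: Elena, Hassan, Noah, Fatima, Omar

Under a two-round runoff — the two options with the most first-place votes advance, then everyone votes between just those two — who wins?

Round 1 first-place votes: Omar 50, Noah 0, Fatima 0, Hassan 0, Elena 55.
Elena and Omar advance.
Runoff: Elena is preferred to Omar by 55 voters; Omar by 50.
Elena wins the runoff.

Elena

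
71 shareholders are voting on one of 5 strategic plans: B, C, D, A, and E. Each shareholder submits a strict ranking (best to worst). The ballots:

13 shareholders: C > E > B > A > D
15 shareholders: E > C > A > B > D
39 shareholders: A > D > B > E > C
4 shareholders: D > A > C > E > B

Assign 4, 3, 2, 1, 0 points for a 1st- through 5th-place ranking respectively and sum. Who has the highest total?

A

B: 13·2 + 15·1 + 39·2 + 4·0 = 119
C: 13·4 + 15·3 + 39·0 + 4·2 = 105
D: 13·0 + 15·0 + 39·3 + 4·4 = 133
A: 13·1 + 15·2 + 39·4 + 4·3 = 211
E: 13·3 + 15·4 + 39·1 + 4·1 = 142
A has the highest Borda score (211).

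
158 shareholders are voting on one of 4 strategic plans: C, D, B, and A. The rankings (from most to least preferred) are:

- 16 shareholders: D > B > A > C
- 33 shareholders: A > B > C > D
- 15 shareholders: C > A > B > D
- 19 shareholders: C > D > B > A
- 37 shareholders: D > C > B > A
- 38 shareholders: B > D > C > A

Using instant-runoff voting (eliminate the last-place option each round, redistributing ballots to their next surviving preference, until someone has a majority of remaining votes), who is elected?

B

Round 1: C 34, D 53, B 38, A 33. Eliminate A.
Round 2: C 34, D 53, B 71. Eliminate C.
Round 3: D 72, B 86. B has a majority.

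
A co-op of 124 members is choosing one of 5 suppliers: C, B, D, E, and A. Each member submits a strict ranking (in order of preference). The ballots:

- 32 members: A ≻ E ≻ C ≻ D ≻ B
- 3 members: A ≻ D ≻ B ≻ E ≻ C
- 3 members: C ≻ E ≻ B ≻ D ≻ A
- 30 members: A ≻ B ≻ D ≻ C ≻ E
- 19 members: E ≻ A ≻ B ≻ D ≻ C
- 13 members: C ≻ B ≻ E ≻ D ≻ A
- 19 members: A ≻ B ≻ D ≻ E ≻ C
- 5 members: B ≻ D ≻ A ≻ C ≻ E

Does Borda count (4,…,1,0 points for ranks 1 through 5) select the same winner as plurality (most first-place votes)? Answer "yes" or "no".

Borda — scores: C 163, B 256, D 189, E 229, A 403. Winner: A.
Plurality — first-place votes: C 16, B 5, D 0, E 19, A 84. Winner: A.
The two methods agree.

yes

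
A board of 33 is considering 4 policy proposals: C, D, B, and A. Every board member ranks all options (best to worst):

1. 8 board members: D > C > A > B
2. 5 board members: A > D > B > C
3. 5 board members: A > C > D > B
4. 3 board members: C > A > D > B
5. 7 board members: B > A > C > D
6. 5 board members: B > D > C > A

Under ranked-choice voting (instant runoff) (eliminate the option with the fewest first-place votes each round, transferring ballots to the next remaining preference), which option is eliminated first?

Round 1: C 3, D 8, B 12, A 10. Eliminate C.

C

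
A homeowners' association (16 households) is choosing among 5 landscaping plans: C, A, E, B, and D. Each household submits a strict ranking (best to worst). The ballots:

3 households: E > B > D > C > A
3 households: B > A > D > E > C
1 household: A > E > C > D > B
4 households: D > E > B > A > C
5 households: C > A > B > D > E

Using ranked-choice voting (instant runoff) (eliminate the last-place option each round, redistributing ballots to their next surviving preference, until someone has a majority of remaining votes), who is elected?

D

Round 1: C 5, A 1, E 3, B 3, D 4. Eliminate A.
Round 2: C 5, E 4, B 3, D 4. Eliminate B.
Round 3: C 5, E 4, D 7. Eliminate E.
Round 4: C 6, D 10. D has a majority.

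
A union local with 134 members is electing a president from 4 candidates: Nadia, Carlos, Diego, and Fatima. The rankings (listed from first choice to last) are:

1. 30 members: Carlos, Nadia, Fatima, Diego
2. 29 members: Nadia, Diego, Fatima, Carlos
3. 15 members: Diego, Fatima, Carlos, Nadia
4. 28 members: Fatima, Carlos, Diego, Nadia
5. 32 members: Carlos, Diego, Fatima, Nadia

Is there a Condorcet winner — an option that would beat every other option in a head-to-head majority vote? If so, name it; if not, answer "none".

none

Checking pairwise contests:
Carlos beats Nadia 105–29.
Fatima beats Carlos 72–62.
Carlos beats Diego 90–44.
Diego beats Fatima 76–58.
Every option loses at least one head-to-head, so there is no Condorcet winner.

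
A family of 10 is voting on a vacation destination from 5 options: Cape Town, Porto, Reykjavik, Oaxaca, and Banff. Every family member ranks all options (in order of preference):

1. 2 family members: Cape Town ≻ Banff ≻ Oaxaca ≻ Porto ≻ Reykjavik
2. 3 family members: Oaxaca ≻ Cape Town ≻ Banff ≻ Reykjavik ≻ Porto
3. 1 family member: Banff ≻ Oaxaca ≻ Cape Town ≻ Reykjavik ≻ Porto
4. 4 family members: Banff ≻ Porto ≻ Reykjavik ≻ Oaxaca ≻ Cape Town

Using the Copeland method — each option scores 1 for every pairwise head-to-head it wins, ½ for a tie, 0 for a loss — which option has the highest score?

Banff

Cape Town: beats Porto and Reykjavik; ties Banff; loses to Oaxaca → score 2.5.
Porto: beats Reykjavik; loses to Cape Town, Oaxaca, and Banff → score 1.
Reykjavik: loses to Cape Town, Porto, Oaxaca, and Banff → score 0.
Oaxaca: beats Cape Town, Porto, and Reykjavik; loses to Banff → score 3.
Banff: beats Porto, Reykjavik, and Oaxaca; ties Cape Town → score 3.5.
Banff has the best pairwise record.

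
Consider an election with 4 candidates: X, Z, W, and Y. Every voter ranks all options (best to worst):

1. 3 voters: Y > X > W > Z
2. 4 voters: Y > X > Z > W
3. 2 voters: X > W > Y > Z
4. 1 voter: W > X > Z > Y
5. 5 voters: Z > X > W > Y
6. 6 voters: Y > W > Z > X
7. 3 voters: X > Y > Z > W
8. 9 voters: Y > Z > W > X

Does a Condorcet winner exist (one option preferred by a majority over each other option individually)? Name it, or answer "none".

Y

Y vs X: 22–11 for Y.
Y vs Z: 27–6 for Y.
Y vs W: 25–8 for Y.
Y beats every other option head-to-head.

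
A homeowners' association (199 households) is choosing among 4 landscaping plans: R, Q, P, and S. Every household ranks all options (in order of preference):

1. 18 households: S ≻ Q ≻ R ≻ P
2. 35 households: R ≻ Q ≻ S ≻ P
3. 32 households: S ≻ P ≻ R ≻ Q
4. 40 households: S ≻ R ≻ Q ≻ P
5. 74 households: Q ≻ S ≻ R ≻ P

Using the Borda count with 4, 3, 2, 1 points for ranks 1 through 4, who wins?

S

R: 18·2 + 35·4 + 32·2 + 40·3 + 74·2 = 508
Q: 18·3 + 35·3 + 32·1 + 40·2 + 74·4 = 567
P: 18·1 + 35·1 + 32·3 + 40·1 + 74·1 = 263
S: 18·4 + 35·2 + 32·4 + 40·4 + 74·3 = 652
S has the highest Borda score (652).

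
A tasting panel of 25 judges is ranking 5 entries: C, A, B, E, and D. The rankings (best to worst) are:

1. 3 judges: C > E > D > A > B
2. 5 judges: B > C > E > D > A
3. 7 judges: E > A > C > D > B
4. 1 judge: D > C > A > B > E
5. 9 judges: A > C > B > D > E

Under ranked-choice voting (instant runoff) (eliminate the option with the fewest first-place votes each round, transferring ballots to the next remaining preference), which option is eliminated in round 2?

C

Round 1: C 3, A 9, B 5, E 7, D 1. Eliminate D.
Round 2: C 4, A 9, B 5, E 7. Eliminate C.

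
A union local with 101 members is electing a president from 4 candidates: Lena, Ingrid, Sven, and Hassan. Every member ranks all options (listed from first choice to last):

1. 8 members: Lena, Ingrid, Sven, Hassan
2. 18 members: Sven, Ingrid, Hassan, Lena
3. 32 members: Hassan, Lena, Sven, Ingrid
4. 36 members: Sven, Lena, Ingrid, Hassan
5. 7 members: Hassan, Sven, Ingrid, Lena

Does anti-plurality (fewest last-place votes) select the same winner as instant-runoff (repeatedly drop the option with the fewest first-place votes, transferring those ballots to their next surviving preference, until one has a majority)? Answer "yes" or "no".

yes

Anti-plurality — last-place votes: Lena 25, Ingrid 32, Sven 0, Hassan 44. Winner: Sven.
Instant-runoff — R1 Lena 8, Ingrid 0, Sven 54, Hassan 39 (Sven winner). Winner: Sven.
The two methods agree.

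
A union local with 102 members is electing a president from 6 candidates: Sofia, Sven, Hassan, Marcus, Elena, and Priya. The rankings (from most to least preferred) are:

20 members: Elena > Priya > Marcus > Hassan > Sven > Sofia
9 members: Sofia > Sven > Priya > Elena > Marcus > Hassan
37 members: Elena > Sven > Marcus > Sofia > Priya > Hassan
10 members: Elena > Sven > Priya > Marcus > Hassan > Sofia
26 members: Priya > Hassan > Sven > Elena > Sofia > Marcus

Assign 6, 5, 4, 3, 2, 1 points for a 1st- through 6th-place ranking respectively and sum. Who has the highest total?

Elena

Sofia: 20·1 + 9·6 + 37·3 + 10·1 + 26·2 = 247
Sven: 20·2 + 9·5 + 37·5 + 10·5 + 26·4 = 424
Hassan: 20·3 + 9·1 + 37·1 + 10·2 + 26·5 = 256
Marcus: 20·4 + 9·2 + 37·4 + 10·3 + 26·1 = 302
Elena: 20·6 + 9·3 + 37·6 + 10·6 + 26·3 = 507
Priya: 20·5 + 9·4 + 37·2 + 10·4 + 26·6 = 406
Elena has the highest Borda score (507).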